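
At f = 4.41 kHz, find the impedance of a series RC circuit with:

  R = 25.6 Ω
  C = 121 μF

Step 1 — Angular frequency: ω = 2π·f = 2π·4410 = 2.771e+04 rad/s.
Step 2 — Component impedances:
  R: Z = R = 25.6 Ω
  C: Z = 1/(jωC) = -j/(ω·C) = 0 - j0.2983 Ω
Step 3 — Series combination: Z_total = R + C = 25.6 - j0.2983 Ω = 25.6∠-0.7° Ω.

Z = 25.6 - j0.2983 Ω = 25.6∠-0.7° Ω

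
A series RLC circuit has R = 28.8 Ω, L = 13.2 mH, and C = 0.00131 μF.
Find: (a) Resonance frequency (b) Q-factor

Step 1 — Resonance condition Im(Z)=0 gives ω₀ = 1/√(LC).
Step 2 — ω₀ = 1/√(0.0132·1.31e-09) = 2.405e+05 rad/s.
Step 3 — f₀ = ω₀/(2π) = 3.827e+04 Hz.
Step 4 — Series Q: Q = ω₀L/R = 2.405e+05·0.0132/28.8 = 110.2.

(a) f₀ = 3.827e+04 Hz  (b) Q = 110.2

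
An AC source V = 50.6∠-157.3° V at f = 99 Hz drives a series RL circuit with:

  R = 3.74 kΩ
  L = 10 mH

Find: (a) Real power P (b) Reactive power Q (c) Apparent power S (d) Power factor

Step 1 — Angular frequency: ω = 2π·f = 2π·99 = 622 rad/s.
Step 2 — Component impedances:
  R: Z = R = 3740 Ω
  L: Z = jωL = j·622·0.01 = 0 + j6.22 Ω
Step 3 — Series combination: Z_total = R + L = 3740 + j6.22 Ω = 3740∠0.1° Ω.
Step 4 — Source phasor: V = 50.6∠-157.3° V = -46.68 - j19.53 V.
Step 5 — Current: I = V / Z = -0.01249 - j0.0052 A = 0.01353∠-157.4° A.
Step 6 — Complex power: S = V·I* = 0.6846 + j0.001139 VA.
Step 7 — Real power: P = Re(S) = 0.6846 W.
Step 8 — Reactive power: Q = Im(S) = 0.001139 VAR.
Step 9 — Apparent power: |S| = 0.6846 VA.
Step 10 — Power factor: PF = P/|S| = 1 (lagging).

(a) P = 0.6846 W  (b) Q = 0.001139 VAR  (c) S = 0.6846 VA  (d) PF = 1 (lagging)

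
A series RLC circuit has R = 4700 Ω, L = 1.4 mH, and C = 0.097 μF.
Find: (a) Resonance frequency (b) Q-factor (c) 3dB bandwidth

Step 1 — Resonance: ω₀ = 1/√(LC) = 1/√(0.0014·9.7e-08) = 8.581e+04 rad/s.
Step 2 — f₀ = ω₀/(2π) = 1.366e+04 Hz.
Step 3 — Series Q: Q = ω₀L/R = 8.581e+04·0.0014/4700 = 0.02556.
Step 4 — Bandwidth: Δω = ω₀/Q = 3.357e+06 rad/s; BW = Δω/(2π) = 5.343e+05 Hz.

(a) f₀ = 1.366e+04 Hz  (b) Q = 0.02556  (c) BW = 5.343e+05 Hz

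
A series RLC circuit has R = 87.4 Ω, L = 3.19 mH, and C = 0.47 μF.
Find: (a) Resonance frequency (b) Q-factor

Step 1 — Resonance condition Im(Z)=0 gives ω₀ = 1/√(LC).
Step 2 — ω₀ = 1/√(0.00319·4.7e-07) = 2.583e+04 rad/s.
Step 3 — f₀ = ω₀/(2π) = 4110 Hz.
Step 4 — Series Q: Q = ω₀L/R = 2.583e+04·0.00319/87.4 = 0.9426.

(a) f₀ = 4110 Hz  (b) Q = 0.9426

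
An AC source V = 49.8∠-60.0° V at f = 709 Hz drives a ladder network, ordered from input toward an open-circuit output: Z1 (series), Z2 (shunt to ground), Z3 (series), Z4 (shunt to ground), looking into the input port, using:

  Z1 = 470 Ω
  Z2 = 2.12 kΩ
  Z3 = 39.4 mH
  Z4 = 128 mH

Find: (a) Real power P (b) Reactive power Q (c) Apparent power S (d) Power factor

Step 1 — Angular frequency: ω = 2π·f = 2π·709 = 4455 rad/s.
Step 2 — Component impedances:
  Z1: Z = R = 470 Ω
  Z2: Z = R = 2120 Ω
  Z3: Z = jωL = j·4455·0.0394 = 0 + j175.5 Ω
  Z4: Z = jωL = j·4455·0.128 = 0 + j570.2 Ω
Step 3 — Ladder network (open output): work backward from the far end, alternating series and parallel combinations. Z_in = 703.4 + j663.6 Ω = 967.1∠43.3° Ω.
Step 4 — Source phasor: V = 49.8∠-60.0° V = 24.9 - j43.13 V.
Step 5 — Current: I = V / Z = -0.01187 - j0.05011 A = 0.0515∠-103.3° A.
Step 6 — Complex power: S = V·I* = 1.865 + j1.76 VA.
Step 7 — Real power: P = Re(S) = 1.865 W.
Step 8 — Reactive power: Q = Im(S) = 1.76 VAR.
Step 9 — Apparent power: |S| = 2.565 VA.
Step 10 — Power factor: PF = P/|S| = 0.7274 (lagging).

(a) P = 1.865 W  (b) Q = 1.76 VAR  (c) S = 2.565 VA  (d) PF = 0.7274 (lagging)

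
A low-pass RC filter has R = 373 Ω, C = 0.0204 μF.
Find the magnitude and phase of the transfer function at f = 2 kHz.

Step 1 — Angular frequency: ω = 2π·2000 = 1.257e+04 rad/s.
Step 2 — Transfer function: H(jω) = 1/(1 + jωRC).
Step 3 — Denominator: 1 + jωRC = 1 + j·1.257e+04·373·2.04e-08 = 1 + j0.09562.
Step 4 — H = 0.9909 - j0.09475.
Step 5 — Magnitude: |H| = 0.9955 (-0.0 dB); phase: φ = -5.5°.

|H| = 0.9955 (-0.0 dB), φ = -5.5°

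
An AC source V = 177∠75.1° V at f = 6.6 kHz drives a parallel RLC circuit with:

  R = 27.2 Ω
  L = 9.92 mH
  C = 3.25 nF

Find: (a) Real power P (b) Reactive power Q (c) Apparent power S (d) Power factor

Step 1 — Angular frequency: ω = 2π·f = 2π·6600 = 4.147e+04 rad/s.
Step 2 — Component impedances:
  R: Z = R = 27.2 Ω
  L: Z = jωL = j·4.147e+04·0.00992 = 0 + j411.4 Ω
  C: Z = 1/(jωC) = -j/(ω·C) = 0 - j7420 Ω
Step 3 — Parallel combination: 1/Z_total = 1/R + 1/L + 1/C; Z_total = 27.09 + j1.692 Ω = 27.15∠3.6° Ω.
Step 4 — Source phasor: V = 177∠75.1° V = 45.51 + j171 V.
Step 5 — Current: I = V / Z = 2.066 + j6.184 A = 6.52∠71.5° A.
Step 6 — Complex power: S = V·I* = 1152 + j71.93 VA.
Step 7 — Real power: P = Re(S) = 1152 W.
Step 8 — Reactive power: Q = Im(S) = 71.93 VAR.
Step 9 — Apparent power: |S| = 1154 VA.
Step 10 — Power factor: PF = P/|S| = 0.9981 (lagging).

(a) P = 1152 W  (b) Q = 71.93 VAR  (c) S = 1154 VA  (d) PF = 0.9981 (lagging)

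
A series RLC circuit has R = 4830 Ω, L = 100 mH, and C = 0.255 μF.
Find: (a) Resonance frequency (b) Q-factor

Step 1 — Resonance condition Im(Z)=0 gives ω₀ = 1/√(LC).
Step 2 — ω₀ = 1/√(0.1·2.55e-07) = 6262 rad/s.
Step 3 — f₀ = ω₀/(2π) = 996.7 Hz.
Step 4 — Series Q: Q = ω₀L/R = 6262·0.1/4830 = 0.1297.

(a) f₀ = 996.7 Hz  (b) Q = 0.1297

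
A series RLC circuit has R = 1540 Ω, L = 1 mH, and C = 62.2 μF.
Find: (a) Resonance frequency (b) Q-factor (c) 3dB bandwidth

Step 1 — Resonance condition Im(Z)=0 gives ω₀ = 1/√(LC).
Step 2 — ω₀ = 1/√(0.001·6.22e-05) = 4010 rad/s.
Step 3 — f₀ = ω₀/(2π) = 638.2 Hz.
Step 4 — Series Q: Q = ω₀L/R = 4010·0.001/1540 = 0.002604.
Step 5 — 3dB bandwidth: Δω = ω₀/Q = 1.54e+06 rad/s; BW = Δω/(2π) = 2.451e+05 Hz.

(a) f₀ = 638.2 Hz  (b) Q = 0.002604  (c) BW = 2.451e+05 Hz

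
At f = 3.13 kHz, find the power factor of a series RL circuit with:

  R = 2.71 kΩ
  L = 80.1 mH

Step 1 — Angular frequency: ω = 2π·f = 2π·3130 = 1.967e+04 rad/s.
Step 2 — Component impedances:
  R: Z = R = 2710 Ω
  L: Z = jωL = j·1.967e+04·0.0801 = 0 + j1575 Ω
Step 3 — Series combination: Z_total = R + L = 2710 + j1575 Ω = 3135∠30.2° Ω.
Step 4 — Power factor: PF = cos(φ) = Re(Z)/|Z| = 2710/3134.6 = 0.8645.
Step 5 — Type: Im(Z) = 1575 ⇒ lagging (phase φ = 30.2°).

PF = 0.8645 (lagging, φ = 30.2°)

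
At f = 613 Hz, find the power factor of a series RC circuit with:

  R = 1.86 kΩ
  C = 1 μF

Step 1 — Angular frequency: ω = 2π·f = 2π·613 = 3852 rad/s.
Step 2 — Component impedances:
  R: Z = R = 1860 Ω
  C: Z = 1/(jωC) = -j/(ω·C) = 0 - j259.6 Ω
Step 3 — Series combination: Z_total = R + C = 1860 - j259.6 Ω = 1878∠-7.9° Ω.
Step 4 — Power factor: PF = cos(φ) = Re(Z)/|Z| = 1860/1878 = 0.9904.
Step 5 — Type: Im(Z) = -259.6 ⇒ leading (phase φ = -7.9°).

PF = 0.9904 (leading, φ = -7.9°)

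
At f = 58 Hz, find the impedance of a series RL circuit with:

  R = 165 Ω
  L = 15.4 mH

Step 1 — Angular frequency: ω = 2π·f = 2π·58 = 364.4 rad/s.
Step 2 — Component impedances:
  R: Z = R = 165 Ω
  L: Z = jωL = j·364.4·0.0154 = 0 + j5.612 Ω
Step 3 — Series combination: Z_total = R + L = 165 + j5.612 Ω = 165.1∠1.9° Ω.

Z = 165 + j5.612 Ω = 165.1∠1.9° Ω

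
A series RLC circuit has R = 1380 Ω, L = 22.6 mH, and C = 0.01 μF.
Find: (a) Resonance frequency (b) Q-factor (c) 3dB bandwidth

Step 1 — Resonance: ω₀ = 1/√(LC) = 1/√(0.0226·1e-08) = 6.652e+04 rad/s.
Step 2 — f₀ = ω₀/(2π) = 1.059e+04 Hz.
Step 3 — Series Q: Q = ω₀L/R = 6.652e+04·0.0226/1380 = 1.089.
Step 4 — Bandwidth: Δω = ω₀/Q = 6.106e+04 rad/s; BW = Δω/(2π) = 9718 Hz.

(a) f₀ = 1.059e+04 Hz  (b) Q = 1.089  (c) BW = 9718 Hz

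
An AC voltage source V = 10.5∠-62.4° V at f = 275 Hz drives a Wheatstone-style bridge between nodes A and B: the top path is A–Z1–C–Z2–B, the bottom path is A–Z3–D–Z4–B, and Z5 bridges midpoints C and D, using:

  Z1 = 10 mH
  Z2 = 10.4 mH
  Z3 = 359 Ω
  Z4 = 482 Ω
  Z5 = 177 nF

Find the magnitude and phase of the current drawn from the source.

Step 1 — Angular frequency: ω = 2π·f = 2π·275 = 1728 rad/s.
Step 2 — Component impedances:
  Z1: Z = jωL = j·1728·0.01 = 0 + j17.28 Ω
  Z2: Z = jωL = j·1728·0.0104 = 0 + j17.97 Ω
  Z3: Z = R = 359 Ω
  Z4: Z = R = 482 Ω
  Z5: Z = 1/(jωC) = -j/(ω·C) = 0 - j3270 Ω
Step 3 — Bridge requires nodal analysis (the Z5 bridge couples midpoints C and D, so the two paths cannot be reduced to a simple series/parallel combination). Setting node B to ground and injecting 1 A at node A, the 3-node admittance system at A, C, D solves to V_A = Z_AB = 1.475 + j35.19 Ω = 35.22∠87.6° Ω.
Step 4 — Source phasor: V = 10.5∠-62.4° V = 4.865 - j9.305 V.
Step 5 — Ohm's law: I = V / Z_total = (4.865 - j9.305) / (1.475 + j35.19) = -0.2582 - j0.1491 A.
Step 6 — Convert to polar: |I| = 0.2981 A, ∠I = -150.0°.

I = 0.2981∠-150.0° A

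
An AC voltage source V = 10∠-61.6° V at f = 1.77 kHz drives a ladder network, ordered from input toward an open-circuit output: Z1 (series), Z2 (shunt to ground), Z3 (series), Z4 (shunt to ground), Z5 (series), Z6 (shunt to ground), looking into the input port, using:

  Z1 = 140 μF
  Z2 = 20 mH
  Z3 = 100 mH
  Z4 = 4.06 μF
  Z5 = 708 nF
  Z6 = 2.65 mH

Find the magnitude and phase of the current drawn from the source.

Step 1 — Angular frequency: ω = 2π·f = 2π·1770 = 1.112e+04 rad/s.
Step 2 — Component impedances:
  Z1: Z = 1/(jωC) = -j/(ω·C) = 0 - j0.6423 Ω
  Z2: Z = jωL = j·1.112e+04·0.02 = 0 + j222.4 Ω
  Z3: Z = jωL = j·1.112e+04·0.1 = 0 + j1112 Ω
  Z4: Z = 1/(jωC) = -j/(ω·C) = 0 - j22.15 Ω
  Z5: Z = 1/(jωC) = -j/(ω·C) = 0 - j127 Ω
  Z6: Z = jωL = j·1.112e+04·0.00265 = 0 + j29.47 Ω
Step 3 — Ladder network (open output): work backward from the far end, alternating series and parallel combinations. Z_in = 0 + j184.2 Ω = 184.2∠90.0° Ω.
Step 4 — Source phasor: V = 10∠-61.6° V = 4.756 - j8.796 V.
Step 5 — Ohm's law: I = V / Z_total = (4.756 - j8.796) / (0 + j184.2) = -0.04775 - j0.02582 A.
Step 6 — Convert to polar: |I| = 0.05429 A, ∠I = -151.6°.

I = 0.05429∠-151.6° A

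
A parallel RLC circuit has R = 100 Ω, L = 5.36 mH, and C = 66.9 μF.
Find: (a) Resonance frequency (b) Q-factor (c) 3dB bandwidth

Step 1 — Resonance: ω₀ = 1/√(LC) = 1/√(0.00536·6.69e-05) = 1670 rad/s.
Step 2 — f₀ = ω₀/(2π) = 265.8 Hz.
Step 3 — Parallel Q: Q = R/(ω₀L) = 100/(1670·0.00536) = 11.17.
Step 4 — Bandwidth: Δω = ω₀/Q = 149.5 rad/s; BW = Δω/(2π) = 23.79 Hz.

(a) f₀ = 265.8 Hz  (b) Q = 11.17  (c) BW = 23.79 Hz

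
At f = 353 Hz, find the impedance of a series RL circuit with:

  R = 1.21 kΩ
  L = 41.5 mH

Step 1 — Angular frequency: ω = 2π·f = 2π·353 = 2218 rad/s.
Step 2 — Component impedances:
  R: Z = R = 1210 Ω
  L: Z = jωL = j·2218·0.0415 = 0 + j92.05 Ω
Step 3 — Series combination: Z_total = R + L = 1210 + j92.05 Ω = 1213∠4.4° Ω.

Z = 1210 + j92.05 Ω = 1213∠4.4° Ω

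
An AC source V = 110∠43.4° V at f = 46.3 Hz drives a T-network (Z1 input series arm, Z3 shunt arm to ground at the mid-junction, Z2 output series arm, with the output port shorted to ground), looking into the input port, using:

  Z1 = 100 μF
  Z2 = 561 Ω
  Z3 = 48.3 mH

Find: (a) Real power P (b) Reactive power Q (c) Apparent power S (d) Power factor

Step 1 — Angular frequency: ω = 2π·f = 2π·46.3 = 290.9 rad/s.
Step 2 — Component impedances:
  Z1: Z = 1/(jωC) = -j/(ω·C) = 0 - j34.37 Ω
  Z2: Z = R = 561 Ω
  Z3: Z = jωL = j·290.9·0.0483 = 0 + j14.05 Ω
Step 3 — With the output port shorted to ground, the output series arm Z2 runs from the junction to ground; the shunt arm Z3 also runs from the junction to ground. They appear in parallel: Z3 || Z2 = 0.3517 + j14.04 Ω.
Step 4 — Series with input arm Z1: Z_in = Z1 + (Z3 || Z2) = 0.3517 - j20.33 Ω = 20.34∠-89.0° Ω.
Step 5 — Source phasor: V = 110∠43.4° V = 79.92 + j75.58 V.
Step 6 — Current: I = V / Z = -3.648 + j3.994 A = 5.409∠132.4° A.
Step 7 — Complex power: S = V·I* = 10.29 - j594.9 VA.
Step 8 — Real power: P = Re(S) = 10.29 W.
Step 9 — Reactive power: Q = Im(S) = -594.9 VAR.
Step 10 — Apparent power: |S| = 595 VA.
Step 11 — Power factor: PF = P/|S| = 0.0173 (leading).

(a) P = 10.29 W  (b) Q = -594.9 VAR  (c) S = 595 VA  (d) PF = 0.0173 (leading)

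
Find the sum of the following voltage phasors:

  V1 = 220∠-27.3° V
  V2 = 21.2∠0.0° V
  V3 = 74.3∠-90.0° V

Step 1 — Convert each phasor to rectangular form:
  V1 = 220·(cos(-27.3°) + j·sin(-27.3°)) = 195.5 - j100.9 V
  V2 = 21.2·(cos(0.0°) + j·sin(0.0°)) = 21.2 V
  V3 = 74.3·(cos(-90.0°) + j·sin(-90.0°)) = 0 - j74.3 V
Step 2 — Sum components: V_total = 216.7 - j175.2 V.
Step 3 — Convert to polar: |V_total| = 278.7 V, ∠V_total = -39.0°.

V_total = 278.7∠-39.0° V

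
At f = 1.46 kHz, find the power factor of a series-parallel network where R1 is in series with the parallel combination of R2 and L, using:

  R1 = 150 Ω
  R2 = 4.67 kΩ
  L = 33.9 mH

Step 1 — Angular frequency: ω = 2π·f = 2π·1460 = 9173 rad/s.
Step 2 — Component impedances:
  R1: Z = R = 150 Ω
  R2: Z = R = 4670 Ω
  L: Z = jωL = j·9173·0.0339 = 0 + j311 Ω
Step 3 — Parallel branch: R2 || L = 1/(1/R2 + 1/L) = 20.62 + j309.6 Ω.
Step 4 — Series with R1: Z_total = R1 + (R2 || L) = 170.6 + j309.6 Ω = 353.5∠61.1° Ω.
Step 5 — Power factor: PF = cos(φ) = Re(Z)/|Z| = 170.6/353.5 = 0.4826.
Step 6 — Type: Im(Z) = 309.6 ⇒ lagging (phase φ = 61.1°).

PF = 0.4826 (lagging, φ = 61.1°)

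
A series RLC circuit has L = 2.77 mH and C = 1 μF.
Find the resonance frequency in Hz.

Step 1 — Resonance condition Im(Z)=0 gives ω₀ = 1/√(LC).
Step 2 — ω₀ = 1/√(0.00277·1e-06) = 1.9e+04 rad/s.
Step 3 — f₀ = ω₀/(2π) = 3024 Hz.

f₀ = 3024 Hz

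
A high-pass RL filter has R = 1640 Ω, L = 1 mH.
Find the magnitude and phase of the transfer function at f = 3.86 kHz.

Step 1 — Angular frequency: ω = 2π·3860 = 2.425e+04 rad/s.
Step 2 — Transfer function: H(jω) = jωL/(R + jωL).
Step 3 — Numerator jωL = j·24.25; denominator R + jωL = 1640 + j24.25.
Step 4 — H = 0.0002187 + j0.01479.
Step 5 — Magnitude: |H| = 0.01479 (-36.6 dB); phase: φ = 89.2°.

|H| = 0.01479 (-36.6 dB), φ = 89.2°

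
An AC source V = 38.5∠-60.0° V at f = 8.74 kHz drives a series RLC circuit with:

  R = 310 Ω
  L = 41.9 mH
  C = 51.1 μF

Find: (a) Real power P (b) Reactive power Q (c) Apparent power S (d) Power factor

Step 1 — Angular frequency: ω = 2π·f = 2π·8740 = 5.492e+04 rad/s.
Step 2 — Component impedances:
  R: Z = R = 310 Ω
  L: Z = jωL = j·5.492e+04·0.0419 = 0 + j2301 Ω
  C: Z = 1/(jωC) = -j/(ω·C) = 0 - j0.3564 Ω
Step 3 — Series combination: Z_total = R + L + C = 310 + j2301 Ω = 2321∠82.3° Ω.
Step 4 — Source phasor: V = 38.5∠-60.0° V = 19.25 - j33.34 V.
Step 5 — Current: I = V / Z = -0.01313 - j0.01014 A = 0.01658∠-142.3° A.
Step 6 — Complex power: S = V·I* = 0.08527 + j0.6328 VA.
Step 7 — Real power: P = Re(S) = 0.08527 W.
Step 8 — Reactive power: Q = Im(S) = 0.6328 VAR.
Step 9 — Apparent power: |S| = 0.6385 VA.
Step 10 — Power factor: PF = P/|S| = 0.1335 (lagging).

(a) P = 0.08527 W  (b) Q = 0.6328 VAR  (c) S = 0.6385 VA  (d) PF = 0.1335 (lagging)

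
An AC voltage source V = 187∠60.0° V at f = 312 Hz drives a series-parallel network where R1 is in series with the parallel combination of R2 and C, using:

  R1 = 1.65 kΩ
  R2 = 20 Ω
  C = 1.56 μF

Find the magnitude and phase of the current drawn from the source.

Step 1 — Angular frequency: ω = 2π·f = 2π·312 = 1960 rad/s.
Step 2 — Component impedances:
  R1: Z = R = 1650 Ω
  R2: Z = R = 20 Ω
  C: Z = 1/(jωC) = -j/(ω·C) = 0 - j327 Ω
Step 3 — Parallel branch: R2 || C = 1/(1/R2 + 1/C) = 19.93 - j1.219 Ω.
Step 4 — Series with R1: Z_total = R1 + (R2 || C) = 1670 - j1.219 Ω = 1670∠-0.0° Ω.
Step 5 — Source phasor: V = 187∠60.0° V = 93.5 + j161.9 V.
Step 6 — Ohm's law: I = V / Z_total = (93.5 + j161.9) / (1670 - j1.219) = 0.05592 + j0.09702 A.
Step 7 — Convert to polar: |I| = 0.112 A, ∠I = 60.0°.

I = 0.112∠60.0° A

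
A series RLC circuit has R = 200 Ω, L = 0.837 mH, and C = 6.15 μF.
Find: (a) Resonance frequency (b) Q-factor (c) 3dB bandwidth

Step 1 — Resonance condition Im(Z)=0 gives ω₀ = 1/√(LC).
Step 2 — ω₀ = 1/√(0.000837·6.15e-06) = 1.394e+04 rad/s.
Step 3 — f₀ = ω₀/(2π) = 2218 Hz.
Step 4 — Series Q: Q = ω₀L/R = 1.394e+04·0.000837/200 = 0.05833.
Step 5 — 3dB bandwidth: Δω = ω₀/Q = 2.389e+05 rad/s; BW = Δω/(2π) = 3.803e+04 Hz.

(a) f₀ = 2218 Hz  (b) Q = 0.05833  (c) BW = 3.803e+04 Hz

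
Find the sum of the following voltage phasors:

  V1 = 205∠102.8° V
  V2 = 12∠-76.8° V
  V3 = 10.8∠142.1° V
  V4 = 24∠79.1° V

Step 1 — Convert each phasor to rectangular form:
  V1 = 205·(cos(102.8°) + j·sin(102.8°)) = -45.42 + j199.9 V
  V2 = 12·(cos(-76.8°) + j·sin(-76.8°)) = 2.74 - j11.68 V
  V3 = 10.8·(cos(142.1°) + j·sin(142.1°)) = -8.522 + j6.634 V
  V4 = 24·(cos(79.1°) + j·sin(79.1°)) = 4.538 + j23.57 V
Step 2 — Sum components: V_total = -46.66 + j218.4 V.
Step 3 — Convert to polar: |V_total| = 223.4 V, ∠V_total = 102.1°.

V_total = 223.4∠102.1° V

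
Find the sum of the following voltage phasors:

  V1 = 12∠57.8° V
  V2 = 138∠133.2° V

Step 1 — Convert each phasor to rectangular form:
  V1 = 12·(cos(57.8°) + j·sin(57.8°)) = 6.395 + j10.15 V
  V2 = 138·(cos(133.2°) + j·sin(133.2°)) = -94.47 + j100.6 V
Step 2 — Sum components: V_total = -88.07 + j110.8 V.
Step 3 — Convert to polar: |V_total| = 141.5 V, ∠V_total = 128.5°.

V_total = 141.5∠128.5° V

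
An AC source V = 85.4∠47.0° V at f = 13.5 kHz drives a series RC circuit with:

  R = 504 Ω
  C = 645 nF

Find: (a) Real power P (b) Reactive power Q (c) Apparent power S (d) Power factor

Step 1 — Angular frequency: ω = 2π·f = 2π·1.35e+04 = 8.482e+04 rad/s.
Step 2 — Component impedances:
  R: Z = R = 504 Ω
  C: Z = 1/(jωC) = -j/(ω·C) = 0 - j18.28 Ω
Step 3 — Series combination: Z_total = R + C = 504 - j18.28 Ω = 504.3∠-2.1° Ω.
Step 4 — Source phasor: V = 85.4∠47.0° V = 58.24 + j62.46 V.
Step 5 — Current: I = V / Z = 0.1109 + j0.1279 A = 0.1693∠49.1° A.
Step 6 — Complex power: S = V·I* = 14.45 - j0.5241 VA.
Step 7 — Real power: P = Re(S) = 14.45 W.
Step 8 — Reactive power: Q = Im(S) = -0.5241 VAR.
Step 9 — Apparent power: |S| = 14.46 VA.
Step 10 — Power factor: PF = P/|S| = 0.9993 (leading).

(a) P = 14.45 W  (b) Q = -0.5241 VAR  (c) S = 14.46 VA  (d) PF = 0.9993 (leading)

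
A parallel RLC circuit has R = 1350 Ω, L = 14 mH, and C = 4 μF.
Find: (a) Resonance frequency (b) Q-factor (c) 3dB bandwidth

Step 1 — Resonance: ω₀ = 1/√(LC) = 1/√(0.014·4e-06) = 4226 rad/s.
Step 2 — f₀ = ω₀/(2π) = 672.6 Hz.
Step 3 — Parallel Q: Q = R/(ω₀L) = 1350/(4226·0.014) = 22.82.
Step 4 — Bandwidth: Δω = ω₀/Q = 185.2 rad/s; BW = Δω/(2π) = 29.47 Hz.

(a) f₀ = 672.6 Hz  (b) Q = 22.82  (c) BW = 29.47 Hz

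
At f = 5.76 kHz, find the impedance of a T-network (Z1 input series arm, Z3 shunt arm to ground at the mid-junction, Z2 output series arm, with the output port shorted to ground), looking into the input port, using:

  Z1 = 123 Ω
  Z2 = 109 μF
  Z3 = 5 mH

Step 1 — Angular frequency: ω = 2π·f = 2π·5760 = 3.619e+04 rad/s.
Step 2 — Component impedances:
  Z1: Z = R = 123 Ω
  Z2: Z = 1/(jωC) = -j/(ω·C) = 0 - j0.2535 Ω
  Z3: Z = jωL = j·3.619e+04·0.005 = 0 + j181 Ω
Step 3 — With the output port shorted to ground, the output series arm Z2 runs from the junction to ground; the shunt arm Z3 also runs from the junction to ground. They appear in parallel: Z3 || Z2 = 0 - j0.2539 Ω.
Step 4 — Series with input arm Z1: Z_in = Z1 + (Z3 || Z2) = 123 - j0.2539 Ω = 123∠-0.1° Ω.

Z = 123 - j0.2539 Ω = 123∠-0.1° Ω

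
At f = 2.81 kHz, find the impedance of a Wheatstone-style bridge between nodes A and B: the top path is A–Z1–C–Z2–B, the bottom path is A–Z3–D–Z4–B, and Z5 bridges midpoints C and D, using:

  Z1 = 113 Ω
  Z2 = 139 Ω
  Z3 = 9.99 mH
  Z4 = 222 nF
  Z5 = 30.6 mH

Step 1 — Angular frequency: ω = 2π·f = 2π·2810 = 1.766e+04 rad/s.
Step 2 — Component impedances:
  Z1: Z = R = 113 Ω
  Z2: Z = R = 139 Ω
  Z3: Z = jωL = j·1.766e+04·0.00999 = 0 + j176.4 Ω
  Z4: Z = 1/(jωC) = -j/(ω·C) = 0 - j255.1 Ω
  Z5: Z = jωL = j·1.766e+04·0.0306 = 0 + j540.3 Ω
Step 3 — Bridge requires nodal analysis (the Z5 bridge couples midpoints C and D, so the two paths cannot be reduced to a simple series/parallel combination). Setting node B to ground and injecting 1 A at node A, the 3-node admittance system at A, C, D solves to V_A = Z_AB = 75.42 - j108.3 Ω = 132∠-55.1° Ω.

Z = 75.42 - j108.3 Ω = 132∠-55.1° Ω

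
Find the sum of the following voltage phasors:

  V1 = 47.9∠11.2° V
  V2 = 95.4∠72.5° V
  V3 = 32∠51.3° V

Step 1 — Convert each phasor to rectangular form:
  V1 = 47.9·(cos(11.2°) + j·sin(11.2°)) = 46.99 + j9.304 V
  V2 = 95.4·(cos(72.5°) + j·sin(72.5°)) = 28.69 + j90.98 V
  V3 = 32·(cos(51.3°) + j·sin(51.3°)) = 20.01 + j24.97 V
Step 2 — Sum components: V_total = 95.68 + j125.3 V.
Step 3 — Convert to polar: |V_total| = 157.6 V, ∠V_total = 52.6°.

V_total = 157.6∠52.6° V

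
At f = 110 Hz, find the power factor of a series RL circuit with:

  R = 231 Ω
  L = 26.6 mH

Step 1 — Angular frequency: ω = 2π·f = 2π·110 = 691.2 rad/s.
Step 2 — Component impedances:
  R: Z = R = 231 Ω
  L: Z = jωL = j·691.2·0.0266 = 0 + j18.38 Ω
Step 3 — Series combination: Z_total = R + L = 231 + j18.38 Ω = 231.7∠4.6° Ω.
Step 4 — Power factor: PF = cos(φ) = Re(Z)/|Z| = 231/231.73 = 0.9968.
Step 5 — Type: Im(Z) = 18.38 ⇒ lagging (phase φ = 4.6°).

PF = 0.9968 (lagging, φ = 4.6°)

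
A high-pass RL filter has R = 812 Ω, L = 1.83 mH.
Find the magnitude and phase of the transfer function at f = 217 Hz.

Step 1 — Angular frequency: ω = 2π·217 = 1363 rad/s.
Step 2 — Transfer function: H(jω) = jωL/(R + jωL).
Step 3 — Numerator jωL = j·2.495; denominator R + jωL = 812 + j2.495.
Step 4 — H = 9.442e-06 + j0.003073.
Step 5 — Magnitude: |H| = 0.003073 (-50.2 dB); phase: φ = 89.8°.

|H| = 0.003073 (-50.2 dB), φ = 89.8°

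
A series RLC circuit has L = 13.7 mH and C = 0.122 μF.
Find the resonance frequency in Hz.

Step 1 — Resonance condition Im(Z)=0 gives ω₀ = 1/√(LC).
Step 2 — ω₀ = 1/√(0.0137·1.22e-07) = 2.446e+04 rad/s.
Step 3 — f₀ = ω₀/(2π) = 3893 Hz.

f₀ = 3893 Hz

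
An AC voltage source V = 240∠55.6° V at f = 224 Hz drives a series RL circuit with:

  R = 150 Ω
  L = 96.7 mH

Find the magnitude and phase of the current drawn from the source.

Step 1 — Angular frequency: ω = 2π·f = 2π·224 = 1407 rad/s.
Step 2 — Component impedances:
  R: Z = R = 150 Ω
  L: Z = jωL = j·1407·0.0967 = 0 + j136.1 Ω
Step 3 — Series combination: Z_total = R + L = 150 + j136.1 Ω = 202.5∠42.2° Ω.
Step 4 — Source phasor: V = 240∠55.6° V = 135.6 + j198 V.
Step 5 — Ohm's law: I = V / Z_total = (135.6 + j198) / (150 + j136.1) = 1.153 + j0.2742 A.
Step 6 — Convert to polar: |I| = 1.185 A, ∠I = 13.4°.

I = 1.185∠13.4° A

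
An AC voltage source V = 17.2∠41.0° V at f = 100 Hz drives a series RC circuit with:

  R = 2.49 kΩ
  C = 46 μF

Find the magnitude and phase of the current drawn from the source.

Step 1 — Angular frequency: ω = 2π·f = 2π·100 = 628.3 rad/s.
Step 2 — Component impedances:
  R: Z = R = 2490 Ω
  C: Z = 1/(jωC) = -j/(ω·C) = 0 - j34.6 Ω
Step 3 — Series combination: Z_total = R + C = 2490 - j34.6 Ω = 2490∠-0.8° Ω.
Step 4 — Source phasor: V = 17.2∠41.0° V = 12.98 + j11.28 V.
Step 5 — Ohm's law: I = V / Z_total = (12.98 + j11.28) / (2490 - j34.6) = 0.005149 + j0.004603 A.
Step 6 — Convert to polar: |I| = 0.006907 A, ∠I = 41.8°.

I = 0.006907∠41.8° A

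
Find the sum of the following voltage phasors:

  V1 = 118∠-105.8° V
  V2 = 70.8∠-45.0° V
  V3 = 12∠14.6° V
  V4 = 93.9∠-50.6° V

Step 1 — Convert each phasor to rectangular form:
  V1 = 118·(cos(-105.8°) + j·sin(-105.8°)) = -32.13 - j113.5 V
  V2 = 70.8·(cos(-45.0°) + j·sin(-45.0°)) = 50.06 - j50.06 V
  V3 = 12·(cos(14.6°) + j·sin(14.6°)) = 11.61 + j3.025 V
  V4 = 93.9·(cos(-50.6°) + j·sin(-50.6°)) = 59.6 - j72.56 V
Step 2 — Sum components: V_total = 89.15 - j233.1 V.
Step 3 — Convert to polar: |V_total| = 249.6 V, ∠V_total = -69.1°.

V_total = 249.6∠-69.1° V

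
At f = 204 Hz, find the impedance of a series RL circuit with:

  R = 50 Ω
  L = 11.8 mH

Step 1 — Angular frequency: ω = 2π·f = 2π·204 = 1282 rad/s.
Step 2 — Component impedances:
  R: Z = R = 50 Ω
  L: Z = jωL = j·1282·0.0118 = 0 + j15.12 Ω
Step 3 — Series combination: Z_total = R + L = 50 + j15.12 Ω = 52.24∠16.8° Ω.

Z = 50 + j15.12 Ω = 52.24∠16.8° Ω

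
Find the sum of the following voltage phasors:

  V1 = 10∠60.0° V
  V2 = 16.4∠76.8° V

Step 1 — Convert each phasor to rectangular form:
  V1 = 10·(cos(60.0°) + j·sin(60.0°)) = 5 + j8.66 V
  V2 = 16.4·(cos(76.8°) + j·sin(76.8°)) = 3.745 + j15.97 V
Step 2 — Sum components: V_total = 8.745 + j24.63 V.
Step 3 — Convert to polar: |V_total| = 26.13 V, ∠V_total = 70.5°.

V_total = 26.13∠70.5° V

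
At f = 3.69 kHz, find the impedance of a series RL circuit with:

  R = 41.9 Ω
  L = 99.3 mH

Step 1 — Angular frequency: ω = 2π·f = 2π·3690 = 2.318e+04 rad/s.
Step 2 — Component impedances:
  R: Z = R = 41.9 Ω
  L: Z = jωL = j·2.318e+04·0.0993 = 0 + j2302 Ω
Step 3 — Series combination: Z_total = R + L = 41.9 + j2302 Ω = 2303∠89.0° Ω.

Z = 41.9 + j2302 Ω = 2303∠89.0° Ω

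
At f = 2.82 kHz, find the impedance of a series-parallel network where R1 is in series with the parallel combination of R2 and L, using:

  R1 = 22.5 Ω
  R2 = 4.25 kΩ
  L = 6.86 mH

Step 1 — Angular frequency: ω = 2π·f = 2π·2820 = 1.772e+04 rad/s.
Step 2 — Component impedances:
  R1: Z = R = 22.5 Ω
  R2: Z = R = 4250 Ω
  L: Z = jωL = j·1.772e+04·0.00686 = 0 + j121.5 Ω
Step 3 — Parallel branch: R2 || L = 1/(1/R2 + 1/L) = 3.473 + j121.5 Ω.
Step 4 — Series with R1: Z_total = R1 + (R2 || L) = 25.97 + j121.5 Ω = 124.2∠77.9° Ω.

Z = 25.97 + j121.5 Ω = 124.2∠77.9° Ω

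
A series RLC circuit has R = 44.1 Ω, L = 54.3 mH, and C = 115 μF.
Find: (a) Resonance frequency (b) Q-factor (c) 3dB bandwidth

Step 1 — Resonance condition Im(Z)=0 gives ω₀ = 1/√(LC).
Step 2 — ω₀ = 1/√(0.0543·0.000115) = 400.2 rad/s.
Step 3 — f₀ = ω₀/(2π) = 63.69 Hz.
Step 4 — Series Q: Q = ω₀L/R = 400.2·0.0543/44.1 = 0.4927.
Step 5 — 3dB bandwidth: Δω = ω₀/Q = 812.2 rad/s; BW = Δω/(2π) = 129.3 Hz.

(a) f₀ = 63.69 Hz  (b) Q = 0.4927  (c) BW = 129.3 Hz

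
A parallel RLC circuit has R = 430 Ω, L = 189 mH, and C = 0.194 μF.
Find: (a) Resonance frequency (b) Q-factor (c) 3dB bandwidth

Step 1 — Resonance: ω₀ = 1/√(LC) = 1/√(0.189·1.94e-07) = 5222 rad/s.
Step 2 — f₀ = ω₀/(2π) = 831.2 Hz.
Step 3 — Parallel Q: Q = R/(ω₀L) = 430/(5222·0.189) = 0.4357.
Step 4 — Bandwidth: Δω = ω₀/Q = 1.199e+04 rad/s; BW = Δω/(2π) = 1908 Hz.

(a) f₀ = 831.2 Hz  (b) Q = 0.4357  (c) BW = 1908 Hz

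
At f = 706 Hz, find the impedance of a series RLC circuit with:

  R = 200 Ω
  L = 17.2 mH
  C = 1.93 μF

Step 1 — Angular frequency: ω = 2π·f = 2π·706 = 4436 rad/s.
Step 2 — Component impedances:
  R: Z = R = 200 Ω
  L: Z = jωL = j·4436·0.0172 = 0 + j76.3 Ω
  C: Z = 1/(jωC) = -j/(ω·C) = 0 - j116.8 Ω
Step 3 — Series combination: Z_total = R + L + C = 200 - j40.51 Ω = 204.1∠-11.4° Ω.

Z = 200 - j40.51 Ω = 204.1∠-11.4° Ω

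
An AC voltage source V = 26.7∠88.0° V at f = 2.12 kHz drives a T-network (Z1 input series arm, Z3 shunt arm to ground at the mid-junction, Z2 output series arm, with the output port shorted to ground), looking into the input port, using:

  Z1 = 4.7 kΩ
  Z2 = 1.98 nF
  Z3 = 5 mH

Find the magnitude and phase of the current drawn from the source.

Step 1 — Angular frequency: ω = 2π·f = 2π·2120 = 1.332e+04 rad/s.
Step 2 — Component impedances:
  Z1: Z = R = 4700 Ω
  Z2: Z = 1/(jωC) = -j/(ω·C) = 0 - j3.792e+04 Ω
  Z3: Z = jωL = j·1.332e+04·0.005 = 0 + j66.6 Ω
Step 3 — With the output port shorted to ground, the output series arm Z2 runs from the junction to ground; the shunt arm Z3 also runs from the junction to ground. They appear in parallel: Z3 || Z2 = 0 + j66.72 Ω.
Step 4 — Series with input arm Z1: Z_in = Z1 + (Z3 || Z2) = 4700 + j66.72 Ω = 4700∠0.8° Ω.
Step 5 — Source phasor: V = 26.7∠88.0° V = 0.9318 + j26.68 V.
Step 6 — Ohm's law: I = V / Z_total = (0.9318 + j26.68) / (4700 + j66.72) = 0.0002788 + j0.005673 A.
Step 7 — Convert to polar: |I| = 0.00568 A, ∠I = 87.2°.

I = 0.00568∠87.2° A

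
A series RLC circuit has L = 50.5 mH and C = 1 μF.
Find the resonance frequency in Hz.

Step 1 — Resonance condition Im(Z)=0 gives ω₀ = 1/√(LC).
Step 2 — ω₀ = 1/√(0.0505·1e-06) = 4450 rad/s.
Step 3 — f₀ = ω₀/(2π) = 708.2 Hz.

f₀ = 708.2 Hz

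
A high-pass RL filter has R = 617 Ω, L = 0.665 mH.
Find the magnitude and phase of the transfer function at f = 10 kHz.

Step 1 — Angular frequency: ω = 2π·1e+04 = 6.283e+04 rad/s.
Step 2 — Transfer function: H(jω) = jωL/(R + jωL).
Step 3 — Numerator jωL = j·41.78; denominator R + jωL = 617 + j41.78.
Step 4 — H = 0.004565 + j0.06741.
Step 5 — Magnitude: |H| = 0.06757 (-23.4 dB); phase: φ = 86.1°.

|H| = 0.06757 (-23.4 dB), φ = 86.1°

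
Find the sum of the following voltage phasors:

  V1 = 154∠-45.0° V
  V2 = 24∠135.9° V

Step 1 — Convert each phasor to rectangular form:
  V1 = 154·(cos(-45.0°) + j·sin(-45.0°)) = 108.9 - j108.9 V
  V2 = 24·(cos(135.9°) + j·sin(135.9°)) = -17.24 + j16.7 V
Step 2 — Sum components: V_total = 91.66 - j92.19 V.
Step 3 — Convert to polar: |V_total| = 130 V, ∠V_total = -45.2°.

V_total = 130∠-45.2° V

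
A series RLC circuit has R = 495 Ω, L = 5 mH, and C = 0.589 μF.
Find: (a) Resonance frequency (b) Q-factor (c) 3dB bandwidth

Step 1 — Resonance condition Im(Z)=0 gives ω₀ = 1/√(LC).
Step 2 — ω₀ = 1/√(0.005·5.89e-07) = 1.843e+04 rad/s.
Step 3 — f₀ = ω₀/(2π) = 2933 Hz.
Step 4 — Series Q: Q = ω₀L/R = 1.843e+04·0.005/495 = 0.1861.
Step 5 — 3dB bandwidth: Δω = ω₀/Q = 9.9e+04 rad/s; BW = Δω/(2π) = 1.576e+04 Hz.

(a) f₀ = 2933 Hz  (b) Q = 0.1861  (c) BW = 1.576e+04 Hz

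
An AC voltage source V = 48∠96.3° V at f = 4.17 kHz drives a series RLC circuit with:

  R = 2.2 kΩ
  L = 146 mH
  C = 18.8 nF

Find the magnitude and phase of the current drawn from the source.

Step 1 — Angular frequency: ω = 2π·f = 2π·4170 = 2.62e+04 rad/s.
Step 2 — Component impedances:
  R: Z = R = 2200 Ω
  L: Z = jωL = j·2.62e+04·0.146 = 0 + j3825 Ω
  C: Z = 1/(jωC) = -j/(ω·C) = 0 - j2030 Ω
Step 3 — Series combination: Z_total = R + L + C = 2200 + j1795 Ω = 2839∠39.2° Ω.
Step 4 — Source phasor: V = 48∠96.3° V = -5.267 + j47.71 V.
Step 5 — Ohm's law: I = V / Z_total = (-5.267 + j47.71) / (2200 + j1795) = 0.009186 + j0.01419 A.
Step 6 — Convert to polar: |I| = 0.0169 A, ∠I = 57.1°.

I = 0.0169∠57.1° A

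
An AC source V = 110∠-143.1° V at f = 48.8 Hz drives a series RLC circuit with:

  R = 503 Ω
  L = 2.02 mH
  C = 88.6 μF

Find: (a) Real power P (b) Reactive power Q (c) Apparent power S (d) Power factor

Step 1 — Angular frequency: ω = 2π·f = 2π·48.8 = 306.6 rad/s.
Step 2 — Component impedances:
  R: Z = R = 503 Ω
  L: Z = jωL = j·306.6·0.00202 = 0 + j0.6194 Ω
  C: Z = 1/(jωC) = -j/(ω·C) = 0 - j36.81 Ω
Step 3 — Series combination: Z_total = R + L + C = 503 - j36.19 Ω = 504.3∠-4.1° Ω.
Step 4 — Source phasor: V = 110∠-143.1° V = -87.97 - j66.05 V.
Step 5 — Current: I = V / Z = -0.1646 - j0.1431 A = 0.2181∠-139.0° A.
Step 6 — Complex power: S = V·I* = 23.93 - j1.722 VA.
Step 7 — Real power: P = Re(S) = 23.93 W.
Step 8 — Reactive power: Q = Im(S) = -1.722 VAR.
Step 9 — Apparent power: |S| = 23.99 VA.
Step 10 — Power factor: PF = P/|S| = 0.9974 (leading).

(a) P = 23.93 W  (b) Q = -1.722 VAR  (c) S = 23.99 VA  (d) PF = 0.9974 (leading)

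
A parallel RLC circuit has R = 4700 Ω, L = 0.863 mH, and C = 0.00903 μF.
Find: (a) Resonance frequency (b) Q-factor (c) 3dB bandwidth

Step 1 — Resonance: ω₀ = 1/√(LC) = 1/√(0.000863·9.03e-09) = 3.582e+05 rad/s.
Step 2 — f₀ = ω₀/(2π) = 5.701e+04 Hz.
Step 3 — Parallel Q: Q = R/(ω₀L) = 4700/(3.582e+05·0.000863) = 15.2.
Step 4 — Bandwidth: Δω = ω₀/Q = 2.356e+04 rad/s; BW = Δω/(2π) = 3750 Hz.

(a) f₀ = 5.701e+04 Hz  (b) Q = 15.2  (c) BW = 3750 Hz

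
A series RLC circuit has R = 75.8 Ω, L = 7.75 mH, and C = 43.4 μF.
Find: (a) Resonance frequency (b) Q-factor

Step 1 — Resonance condition Im(Z)=0 gives ω₀ = 1/√(LC).
Step 2 — ω₀ = 1/√(0.00775·4.34e-05) = 1724 rad/s.
Step 3 — f₀ = ω₀/(2π) = 274.4 Hz.
Step 4 — Series Q: Q = ω₀L/R = 1724·0.00775/75.8 = 0.1763.

(a) f₀ = 274.4 Hz  (b) Q = 0.1763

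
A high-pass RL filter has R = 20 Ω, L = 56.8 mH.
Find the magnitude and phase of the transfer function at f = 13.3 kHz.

Step 1 — Angular frequency: ω = 2π·1.33e+04 = 8.357e+04 rad/s.
Step 2 — Transfer function: H(jω) = jωL/(R + jωL).
Step 3 — Numerator jωL = j·4747; denominator R + jωL = 20 + j4747.
Step 4 — H = 1 + j0.004213.
Step 5 — Magnitude: |H| = 1 (-0.0 dB); phase: φ = 0.2°.

|H| = 1 (-0.0 dB), φ = 0.2°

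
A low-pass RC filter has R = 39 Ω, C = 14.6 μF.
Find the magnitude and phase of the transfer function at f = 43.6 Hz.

Step 1 — Angular frequency: ω = 2π·43.6 = 273.9 rad/s.
Step 2 — Transfer function: H(jω) = 1/(1 + jωRC).
Step 3 — Denominator: 1 + jωRC = 1 + j·273.9·39·1.46e-05 = 1 + j0.156.
Step 4 — H = 0.9762 - j0.1523.
Step 5 — Magnitude: |H| = 0.9881 (-0.1 dB); phase: φ = -8.9°.

|H| = 0.9881 (-0.1 dB), φ = -8.9°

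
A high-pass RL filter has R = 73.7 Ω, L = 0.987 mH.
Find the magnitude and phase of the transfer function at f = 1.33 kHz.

Step 1 — Angular frequency: ω = 2π·1330 = 8357 rad/s.
Step 2 — Transfer function: H(jω) = jωL/(R + jωL).
Step 3 — Numerator jωL = j·8.248; denominator R + jωL = 73.7 + j8.248.
Step 4 — H = 0.01237 + j0.1105.
Step 5 — Magnitude: |H| = 0.1112 (-19.1 dB); phase: φ = 83.6°.

|H| = 0.1112 (-19.1 dB), φ = 83.6°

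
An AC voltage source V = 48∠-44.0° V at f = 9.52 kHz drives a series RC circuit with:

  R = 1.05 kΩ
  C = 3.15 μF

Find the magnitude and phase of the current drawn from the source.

Step 1 — Angular frequency: ω = 2π·f = 2π·9520 = 5.982e+04 rad/s.
Step 2 — Component impedances:
  R: Z = R = 1050 Ω
  C: Z = 1/(jωC) = -j/(ω·C) = 0 - j5.307 Ω
Step 3 — Series combination: Z_total = R + C = 1050 - j5.307 Ω = 1050∠-0.3° Ω.
Step 4 — Source phasor: V = 48∠-44.0° V = 34.53 - j33.34 V.
Step 5 — Ohm's law: I = V / Z_total = (34.53 - j33.34) / (1050 - j5.307) = 0.03304 - j0.03159 A.
Step 6 — Convert to polar: |I| = 0.04571 A, ∠I = -43.7°.

I = 0.04571∠-43.7° A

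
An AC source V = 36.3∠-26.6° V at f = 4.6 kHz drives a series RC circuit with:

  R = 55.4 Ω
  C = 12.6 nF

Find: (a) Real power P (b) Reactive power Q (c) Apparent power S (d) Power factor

Step 1 — Angular frequency: ω = 2π·f = 2π·4600 = 2.89e+04 rad/s.
Step 2 — Component impedances:
  R: Z = R = 55.4 Ω
  C: Z = 1/(jωC) = -j/(ω·C) = 0 - j2746 Ω
Step 3 — Series combination: Z_total = R + C = 55.4 - j2746 Ω = 2747∠-88.8° Ω.
Step 4 — Source phasor: V = 36.3∠-26.6° V = 32.46 - j16.25 V.
Step 5 — Current: I = V / Z = 0.006155 + j0.0117 A = 0.01322∠62.2° A.
Step 6 — Complex power: S = V·I* = 0.009677 - j0.4797 VA.
Step 7 — Real power: P = Re(S) = 0.009677 W.
Step 8 — Reactive power: Q = Im(S) = -0.4797 VAR.
Step 9 — Apparent power: |S| = 0.4798 VA.
Step 10 — Power factor: PF = P/|S| = 0.02017 (leading).

(a) P = 0.009677 W  (b) Q = -0.4797 VAR  (c) S = 0.4798 VA  (d) PF = 0.02017 (leading)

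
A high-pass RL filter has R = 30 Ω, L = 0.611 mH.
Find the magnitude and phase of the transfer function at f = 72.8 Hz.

Step 1 — Angular frequency: ω = 2π·72.8 = 457.4 rad/s.
Step 2 — Transfer function: H(jω) = jωL/(R + jωL).
Step 3 — Numerator jωL = j·0.2795; denominator R + jωL = 30 + j0.2795.
Step 4 — H = 8.678e-05 + j0.009315.
Step 5 — Magnitude: |H| = 0.009316 (-40.6 dB); phase: φ = 89.5°.

|H| = 0.009316 (-40.6 dB), φ = 89.5°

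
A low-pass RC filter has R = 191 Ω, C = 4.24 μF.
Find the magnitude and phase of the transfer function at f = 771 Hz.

Step 1 — Angular frequency: ω = 2π·771 = 4844 rad/s.
Step 2 — Transfer function: H(jω) = 1/(1 + jωRC).
Step 3 — Denominator: 1 + jωRC = 1 + j·4844·191·4.24e-06 = 1 + j3.923.
Step 4 — H = 0.06101 - j0.2393.
Step 5 — Magnitude: |H| = 0.247 (-12.1 dB); phase: φ = -75.7°.

|H| = 0.247 (-12.1 dB), φ = -75.7°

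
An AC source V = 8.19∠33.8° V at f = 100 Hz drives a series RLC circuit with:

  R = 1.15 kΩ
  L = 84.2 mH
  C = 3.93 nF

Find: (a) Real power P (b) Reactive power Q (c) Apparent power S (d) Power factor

Step 1 — Angular frequency: ω = 2π·f = 2π·100 = 628.3 rad/s.
Step 2 — Component impedances:
  R: Z = R = 1150 Ω
  L: Z = jωL = j·628.3·0.0842 = 0 + j52.9 Ω
  C: Z = 1/(jωC) = -j/(ω·C) = 0 - j4.05e+05 Ω
Step 3 — Series combination: Z_total = R + L + C = 1150 - j4.049e+05 Ω = 4.049e+05∠-89.8° Ω.
Step 4 — Source phasor: V = 8.19∠33.8° V = 6.806 + j4.556 V.
Step 5 — Current: I = V / Z = -1.12e-05 + j1.684e-05 A = 2.023e-05∠123.6° A.
Step 6 — Complex power: S = V·I* = 4.705e-07 - j0.0001657 VA.
Step 7 — Real power: P = Re(S) = 4.705e-07 W.
Step 8 — Reactive power: Q = Im(S) = -0.0001657 VAR.
Step 9 — Apparent power: |S| = 0.0001657 VA.
Step 10 — Power factor: PF = P/|S| = 0.00284 (leading).

(a) P = 4.705e-07 W  (b) Q = -0.0001657 VAR  (c) S = 0.0001657 VA  (d) PF = 0.00284 (leading)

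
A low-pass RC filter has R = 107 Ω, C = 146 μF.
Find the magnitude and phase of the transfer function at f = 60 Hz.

Step 1 — Angular frequency: ω = 2π·60 = 377 rad/s.
Step 2 — Transfer function: H(jω) = 1/(1 + jωRC).
Step 3 — Denominator: 1 + jωRC = 1 + j·377·107·0.000146 = 1 + j5.889.
Step 4 — H = 0.02802 - j0.165.
Step 5 — Magnitude: |H| = 0.1674 (-15.5 dB); phase: φ = -80.4°.

|H| = 0.1674 (-15.5 dB), φ = -80.4°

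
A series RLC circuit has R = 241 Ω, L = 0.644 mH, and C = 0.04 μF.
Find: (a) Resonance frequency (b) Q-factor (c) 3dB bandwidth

Step 1 — Resonance condition Im(Z)=0 gives ω₀ = 1/√(LC).
Step 2 — ω₀ = 1/√(0.000644·4e-08) = 1.97e+05 rad/s.
Step 3 — f₀ = ω₀/(2π) = 3.136e+04 Hz.
Step 4 — Series Q: Q = ω₀L/R = 1.97e+05·0.000644/241 = 0.5265.
Step 5 — 3dB bandwidth: Δω = ω₀/Q = 3.742e+05 rad/s; BW = Δω/(2π) = 5.956e+04 Hz.

(a) f₀ = 3.136e+04 Hz  (b) Q = 0.5265  (c) BW = 5.956e+04 Hz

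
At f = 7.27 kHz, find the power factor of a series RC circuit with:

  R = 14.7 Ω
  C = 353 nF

Step 1 — Angular frequency: ω = 2π·f = 2π·7270 = 4.568e+04 rad/s.
Step 2 — Component impedances:
  R: Z = R = 14.7 Ω
  C: Z = 1/(jωC) = -j/(ω·C) = 0 - j62.02 Ω
Step 3 — Series combination: Z_total = R + C = 14.7 - j62.02 Ω = 63.74∠-76.7° Ω.
Step 4 — Power factor: PF = cos(φ) = Re(Z)/|Z| = 14.7/63.74 = 0.2306.
Step 5 — Type: Im(Z) = -62.02 ⇒ leading (phase φ = -76.7°).

PF = 0.2306 (leading, φ = -76.7°)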